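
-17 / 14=-1.21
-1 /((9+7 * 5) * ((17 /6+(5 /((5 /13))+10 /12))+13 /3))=-1 /924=-0.00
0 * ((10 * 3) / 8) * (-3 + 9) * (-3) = 0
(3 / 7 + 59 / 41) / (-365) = -536 / 104755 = -0.01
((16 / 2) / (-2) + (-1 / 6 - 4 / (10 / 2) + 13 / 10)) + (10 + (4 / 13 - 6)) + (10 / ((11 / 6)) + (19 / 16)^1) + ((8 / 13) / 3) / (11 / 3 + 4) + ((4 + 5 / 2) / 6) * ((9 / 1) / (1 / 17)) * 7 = 184325005 / 157872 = 1167.56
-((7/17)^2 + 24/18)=-1303/867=-1.50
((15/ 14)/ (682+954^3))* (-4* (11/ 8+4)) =-645/ 24311037688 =-0.00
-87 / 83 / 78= -29 / 2158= -0.01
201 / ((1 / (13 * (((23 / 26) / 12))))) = 1541 / 8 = 192.62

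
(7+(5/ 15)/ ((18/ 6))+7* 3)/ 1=253/ 9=28.11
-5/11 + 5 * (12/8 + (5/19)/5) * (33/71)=93595/29678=3.15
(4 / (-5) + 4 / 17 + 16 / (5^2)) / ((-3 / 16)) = -512 / 1275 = -0.40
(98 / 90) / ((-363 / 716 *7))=-5012 / 16335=-0.31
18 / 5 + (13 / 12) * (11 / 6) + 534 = 539.59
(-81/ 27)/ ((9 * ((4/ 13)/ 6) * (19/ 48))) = -312/ 19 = -16.42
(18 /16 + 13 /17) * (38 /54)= 4883 /3672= 1.33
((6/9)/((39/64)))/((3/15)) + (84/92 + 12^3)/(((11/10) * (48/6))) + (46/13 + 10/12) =2220713/10764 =206.31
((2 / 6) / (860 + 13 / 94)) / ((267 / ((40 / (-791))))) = -3760 / 51227733123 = -0.00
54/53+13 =743/53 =14.02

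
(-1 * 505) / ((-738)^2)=-505 / 544644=-0.00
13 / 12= 1.08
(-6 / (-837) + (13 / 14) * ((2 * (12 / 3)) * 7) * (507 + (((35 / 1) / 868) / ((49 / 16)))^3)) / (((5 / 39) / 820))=1773023347021780984 / 10514644077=168624190.61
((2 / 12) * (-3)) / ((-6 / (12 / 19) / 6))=6 / 19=0.32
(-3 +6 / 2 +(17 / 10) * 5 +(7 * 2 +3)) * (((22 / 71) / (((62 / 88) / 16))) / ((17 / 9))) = 209088 / 2201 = 95.00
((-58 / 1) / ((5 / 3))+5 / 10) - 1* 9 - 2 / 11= -4783 / 110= -43.48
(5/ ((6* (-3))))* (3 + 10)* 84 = -910/ 3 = -303.33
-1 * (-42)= 42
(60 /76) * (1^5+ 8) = 135 /19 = 7.11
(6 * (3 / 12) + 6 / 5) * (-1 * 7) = -18.90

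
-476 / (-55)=476 / 55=8.65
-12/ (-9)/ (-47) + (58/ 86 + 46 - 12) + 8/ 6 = 218143/ 6063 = 35.98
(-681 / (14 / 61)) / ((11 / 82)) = -22119.23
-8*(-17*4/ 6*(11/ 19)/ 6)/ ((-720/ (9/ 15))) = -187/ 25650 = -0.01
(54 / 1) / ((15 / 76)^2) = 34656 / 25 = 1386.24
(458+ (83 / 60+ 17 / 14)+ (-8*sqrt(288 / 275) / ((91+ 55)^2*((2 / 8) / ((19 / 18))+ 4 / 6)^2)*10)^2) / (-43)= -158174171665018232587 / 14766661340509483020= -10.71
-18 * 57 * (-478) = 490428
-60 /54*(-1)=10 /9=1.11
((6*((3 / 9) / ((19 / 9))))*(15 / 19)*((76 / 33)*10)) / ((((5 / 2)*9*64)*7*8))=5 / 23408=0.00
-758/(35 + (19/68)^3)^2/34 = -2204163289088/121263681496441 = -0.02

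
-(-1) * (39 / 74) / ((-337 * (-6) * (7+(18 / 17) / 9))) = 221 / 6034996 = 0.00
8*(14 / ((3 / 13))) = 1456 / 3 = 485.33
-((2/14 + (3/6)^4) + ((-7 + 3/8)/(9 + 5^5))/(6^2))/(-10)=259421/12636288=0.02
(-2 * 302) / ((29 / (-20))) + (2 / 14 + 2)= 84995 / 203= 418.69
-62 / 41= -1.51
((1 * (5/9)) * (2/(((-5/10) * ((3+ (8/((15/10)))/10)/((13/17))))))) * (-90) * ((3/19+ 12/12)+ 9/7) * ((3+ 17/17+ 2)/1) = 76050000/119833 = 634.63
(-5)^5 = -3125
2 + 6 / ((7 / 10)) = 74 / 7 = 10.57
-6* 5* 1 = -30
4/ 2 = 2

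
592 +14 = 606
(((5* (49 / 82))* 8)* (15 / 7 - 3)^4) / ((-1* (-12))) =2160 / 2009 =1.08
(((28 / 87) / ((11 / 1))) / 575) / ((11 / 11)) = 28 / 550275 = 0.00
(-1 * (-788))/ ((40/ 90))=1773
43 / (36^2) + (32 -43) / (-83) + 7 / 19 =0.53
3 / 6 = 1 / 2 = 0.50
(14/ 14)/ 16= 1/ 16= 0.06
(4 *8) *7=224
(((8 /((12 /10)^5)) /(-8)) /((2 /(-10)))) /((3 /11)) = 171875 /23328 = 7.37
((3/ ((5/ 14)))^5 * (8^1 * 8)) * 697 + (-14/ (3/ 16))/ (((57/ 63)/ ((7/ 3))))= 332302810892192/ 178125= 1865559640.10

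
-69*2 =-138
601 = 601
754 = 754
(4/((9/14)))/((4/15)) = 70/3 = 23.33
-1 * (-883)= 883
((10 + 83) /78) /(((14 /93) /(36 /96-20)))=-155.44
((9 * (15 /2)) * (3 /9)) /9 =5 /2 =2.50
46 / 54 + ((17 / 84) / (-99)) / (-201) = 1423901 / 1671516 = 0.85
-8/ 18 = -4/ 9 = -0.44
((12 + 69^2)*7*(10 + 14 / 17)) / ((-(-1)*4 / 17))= 1536906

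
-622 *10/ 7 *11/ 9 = -68420/ 63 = -1086.03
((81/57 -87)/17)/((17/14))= -4.15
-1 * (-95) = 95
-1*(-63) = 63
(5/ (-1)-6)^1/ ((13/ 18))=-198/ 13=-15.23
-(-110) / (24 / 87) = 1595 / 4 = 398.75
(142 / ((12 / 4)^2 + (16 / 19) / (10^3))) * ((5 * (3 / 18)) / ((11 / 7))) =5901875 / 705441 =8.37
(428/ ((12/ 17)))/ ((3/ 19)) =34561/ 9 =3840.11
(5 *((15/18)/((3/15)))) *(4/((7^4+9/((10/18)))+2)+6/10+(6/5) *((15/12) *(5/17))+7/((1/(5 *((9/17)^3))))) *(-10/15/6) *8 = -11581324025/100284156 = -115.49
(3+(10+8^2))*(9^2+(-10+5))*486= 2844072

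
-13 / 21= -0.62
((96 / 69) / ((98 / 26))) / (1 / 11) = 4576 / 1127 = 4.06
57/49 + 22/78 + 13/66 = 23015/14014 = 1.64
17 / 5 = 3.40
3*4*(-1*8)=-96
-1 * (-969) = 969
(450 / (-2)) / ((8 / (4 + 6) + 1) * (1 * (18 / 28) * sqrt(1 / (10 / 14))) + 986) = -776475000 / 3402679439 + 182250 * sqrt(35) / 3402679439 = -0.23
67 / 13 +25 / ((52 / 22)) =409 / 26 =15.73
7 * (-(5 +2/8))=-147/4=-36.75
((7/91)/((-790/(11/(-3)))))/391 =11/12046710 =0.00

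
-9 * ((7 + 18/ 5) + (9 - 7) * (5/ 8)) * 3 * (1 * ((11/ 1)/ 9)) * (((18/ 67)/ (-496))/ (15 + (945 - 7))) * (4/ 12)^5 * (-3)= -869/ 316700960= -0.00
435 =435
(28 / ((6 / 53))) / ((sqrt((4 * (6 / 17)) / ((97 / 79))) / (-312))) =-19292 * sqrt(781626) / 237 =-71966.17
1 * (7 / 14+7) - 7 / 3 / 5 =211 / 30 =7.03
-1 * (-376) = 376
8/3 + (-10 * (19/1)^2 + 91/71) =-768089/213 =-3606.05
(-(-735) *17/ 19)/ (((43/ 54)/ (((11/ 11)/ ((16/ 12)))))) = 1012095/ 1634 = 619.40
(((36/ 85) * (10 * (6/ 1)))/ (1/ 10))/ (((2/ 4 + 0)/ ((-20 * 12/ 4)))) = -518400/ 17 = -30494.12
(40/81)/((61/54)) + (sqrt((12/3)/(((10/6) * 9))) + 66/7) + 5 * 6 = 2 * sqrt(15)/15 + 51068/1281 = 40.38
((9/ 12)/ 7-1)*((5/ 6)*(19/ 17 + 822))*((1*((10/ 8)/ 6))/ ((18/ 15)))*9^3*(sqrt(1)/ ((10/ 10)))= -168665625/ 2176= -77511.78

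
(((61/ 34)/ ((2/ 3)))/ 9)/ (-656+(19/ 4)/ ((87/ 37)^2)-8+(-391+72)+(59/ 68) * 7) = -153903/ 502374052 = -0.00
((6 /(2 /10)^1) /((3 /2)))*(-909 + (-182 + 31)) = -21200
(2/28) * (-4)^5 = -512/7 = -73.14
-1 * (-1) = 1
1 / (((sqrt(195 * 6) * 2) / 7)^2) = 49 / 4680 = 0.01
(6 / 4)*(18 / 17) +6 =129 / 17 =7.59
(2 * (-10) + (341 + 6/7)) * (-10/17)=-22530/119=-189.33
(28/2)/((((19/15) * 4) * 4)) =105/152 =0.69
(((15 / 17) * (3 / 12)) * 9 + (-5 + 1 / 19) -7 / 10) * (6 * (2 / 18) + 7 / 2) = -118285 / 7752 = -15.26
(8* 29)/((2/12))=1392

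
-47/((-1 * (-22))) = -47/22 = -2.14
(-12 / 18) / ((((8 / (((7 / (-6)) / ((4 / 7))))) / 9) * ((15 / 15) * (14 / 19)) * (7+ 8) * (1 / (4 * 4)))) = 133 / 60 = 2.22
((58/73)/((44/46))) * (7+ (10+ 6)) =15341/803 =19.10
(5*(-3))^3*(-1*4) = 13500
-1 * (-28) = 28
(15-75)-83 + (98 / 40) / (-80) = -228849 / 1600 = -143.03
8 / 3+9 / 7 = 3.95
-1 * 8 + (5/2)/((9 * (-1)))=-149/18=-8.28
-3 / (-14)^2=-3 / 196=-0.02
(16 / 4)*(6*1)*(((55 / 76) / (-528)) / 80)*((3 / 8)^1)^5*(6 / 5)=-729 / 199229440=-0.00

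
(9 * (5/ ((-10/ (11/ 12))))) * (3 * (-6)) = 297/ 4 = 74.25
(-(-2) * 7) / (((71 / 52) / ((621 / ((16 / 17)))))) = 960687 / 142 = 6765.40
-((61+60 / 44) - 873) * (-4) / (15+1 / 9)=-80253 / 374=-214.58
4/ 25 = 0.16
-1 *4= -4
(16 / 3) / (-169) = -16 / 507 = -0.03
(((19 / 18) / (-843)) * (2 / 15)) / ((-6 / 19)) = 361 / 682830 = 0.00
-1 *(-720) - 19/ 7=5021/ 7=717.29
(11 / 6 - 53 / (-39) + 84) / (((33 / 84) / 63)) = 1999494 / 143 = 13982.48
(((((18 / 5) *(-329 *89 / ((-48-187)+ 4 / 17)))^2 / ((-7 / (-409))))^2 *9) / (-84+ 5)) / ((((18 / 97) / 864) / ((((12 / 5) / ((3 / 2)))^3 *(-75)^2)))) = -4248619242914602878688457894474822320128 / 2505324672882789875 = -1695835788830461098275.68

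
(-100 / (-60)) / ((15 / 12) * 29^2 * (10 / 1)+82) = 10 / 63567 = 0.00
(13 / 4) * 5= 65 / 4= 16.25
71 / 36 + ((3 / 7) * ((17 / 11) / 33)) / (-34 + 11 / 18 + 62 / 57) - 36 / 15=-721520813 / 1684225620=-0.43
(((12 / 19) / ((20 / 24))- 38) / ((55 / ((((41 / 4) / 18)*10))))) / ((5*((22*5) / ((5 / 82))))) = -1769 / 4138200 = -0.00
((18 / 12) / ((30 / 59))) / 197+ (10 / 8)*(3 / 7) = 3797 / 6895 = 0.55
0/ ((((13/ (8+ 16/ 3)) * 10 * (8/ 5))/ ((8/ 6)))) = 0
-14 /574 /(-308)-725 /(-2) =4577651 /12628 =362.50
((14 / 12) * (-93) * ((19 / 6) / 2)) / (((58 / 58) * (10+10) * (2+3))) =-4123 / 2400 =-1.72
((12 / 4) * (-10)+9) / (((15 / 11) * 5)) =-77 / 25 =-3.08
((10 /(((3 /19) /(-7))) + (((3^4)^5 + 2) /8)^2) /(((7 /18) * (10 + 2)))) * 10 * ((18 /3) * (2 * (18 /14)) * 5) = 31402133396470889058.96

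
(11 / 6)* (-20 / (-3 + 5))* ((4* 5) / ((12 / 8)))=-2200 / 9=-244.44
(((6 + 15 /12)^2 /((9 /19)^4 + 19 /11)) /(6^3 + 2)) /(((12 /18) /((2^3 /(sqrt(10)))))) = 3616798713*sqrt(10) /22220914400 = 0.51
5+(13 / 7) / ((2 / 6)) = 74 / 7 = 10.57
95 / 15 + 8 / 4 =25 / 3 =8.33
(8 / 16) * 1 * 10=5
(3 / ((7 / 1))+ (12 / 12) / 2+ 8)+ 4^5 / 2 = 7293 / 14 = 520.93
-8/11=-0.73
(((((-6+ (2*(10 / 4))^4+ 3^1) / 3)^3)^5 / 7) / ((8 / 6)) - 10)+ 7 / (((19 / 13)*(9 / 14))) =6025598260257374243925833000000000.00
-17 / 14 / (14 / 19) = -323 / 196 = -1.65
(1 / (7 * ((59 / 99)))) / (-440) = -0.00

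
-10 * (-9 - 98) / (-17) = -1070 / 17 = -62.94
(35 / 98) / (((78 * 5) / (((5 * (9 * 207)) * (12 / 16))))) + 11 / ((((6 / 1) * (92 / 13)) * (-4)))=1272457 / 200928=6.33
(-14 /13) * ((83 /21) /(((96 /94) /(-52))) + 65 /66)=42701 /198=215.66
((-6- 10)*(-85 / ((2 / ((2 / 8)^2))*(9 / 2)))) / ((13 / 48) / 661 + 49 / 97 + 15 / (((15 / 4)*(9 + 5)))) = 610393840 / 51140289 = 11.94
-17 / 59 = -0.29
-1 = -1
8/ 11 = 0.73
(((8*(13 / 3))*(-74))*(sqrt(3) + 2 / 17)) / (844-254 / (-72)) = -7104*sqrt(3) / 2347-14208 / 39899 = -5.60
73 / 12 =6.08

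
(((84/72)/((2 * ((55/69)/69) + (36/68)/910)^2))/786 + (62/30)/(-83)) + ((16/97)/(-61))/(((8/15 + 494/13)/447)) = 2197885779565112040217582/848802018192661167719235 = 2.59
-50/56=-25/28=-0.89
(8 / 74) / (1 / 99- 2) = -396 / 7289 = -0.05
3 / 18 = 1 / 6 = 0.17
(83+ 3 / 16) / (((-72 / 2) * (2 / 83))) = -110473 / 1152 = -95.90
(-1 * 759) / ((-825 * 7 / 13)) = 299 / 175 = 1.71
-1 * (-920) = 920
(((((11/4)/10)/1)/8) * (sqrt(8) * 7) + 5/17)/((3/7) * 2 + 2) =7/68 + 539 * sqrt(2)/3200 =0.34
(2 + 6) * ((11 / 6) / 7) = 2.10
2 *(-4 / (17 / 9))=-72 / 17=-4.24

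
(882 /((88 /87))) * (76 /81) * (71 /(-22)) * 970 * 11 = -929710565 /33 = -28173047.42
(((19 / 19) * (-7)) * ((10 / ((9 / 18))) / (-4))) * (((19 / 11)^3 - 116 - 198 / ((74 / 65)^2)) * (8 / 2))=-67247623170 / 1822139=-36905.87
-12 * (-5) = 60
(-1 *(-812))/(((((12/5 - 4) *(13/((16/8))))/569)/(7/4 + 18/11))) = -86052715/572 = -150441.81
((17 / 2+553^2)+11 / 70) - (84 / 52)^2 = 1808896007 / 5915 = 305815.05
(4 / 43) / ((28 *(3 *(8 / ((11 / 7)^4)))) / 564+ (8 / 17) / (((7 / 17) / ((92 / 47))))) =4816889 / 125957406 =0.04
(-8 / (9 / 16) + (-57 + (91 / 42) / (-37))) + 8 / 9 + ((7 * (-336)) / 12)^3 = -557190873 / 74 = -7529606.39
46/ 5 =9.20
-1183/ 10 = -118.30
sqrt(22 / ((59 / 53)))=sqrt(68794) / 59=4.45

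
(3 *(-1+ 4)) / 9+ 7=8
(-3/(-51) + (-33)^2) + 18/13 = 240988/221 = 1090.44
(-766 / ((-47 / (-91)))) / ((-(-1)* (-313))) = 69706 / 14711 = 4.74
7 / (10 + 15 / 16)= 16 / 25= 0.64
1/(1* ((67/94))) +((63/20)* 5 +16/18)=43517/2412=18.04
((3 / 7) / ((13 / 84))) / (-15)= -12 / 65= -0.18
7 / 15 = 0.47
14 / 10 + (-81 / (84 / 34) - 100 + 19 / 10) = -4532 / 35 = -129.49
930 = 930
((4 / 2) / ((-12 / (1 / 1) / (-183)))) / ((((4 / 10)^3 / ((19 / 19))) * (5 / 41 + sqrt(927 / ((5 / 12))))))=-7815625 / 299189104 + 38452875 * sqrt(1545) / 149594552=10.08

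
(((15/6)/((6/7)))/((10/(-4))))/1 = -7/6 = -1.17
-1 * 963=-963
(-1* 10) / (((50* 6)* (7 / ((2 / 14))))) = -1 / 1470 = -0.00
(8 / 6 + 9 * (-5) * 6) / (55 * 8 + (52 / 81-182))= -10881 / 10475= -1.04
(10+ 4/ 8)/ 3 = 7/ 2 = 3.50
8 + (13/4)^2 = 297/16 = 18.56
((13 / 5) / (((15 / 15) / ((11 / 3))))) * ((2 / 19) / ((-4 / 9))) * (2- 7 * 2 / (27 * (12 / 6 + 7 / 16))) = -10351 / 2565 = -4.04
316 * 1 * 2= 632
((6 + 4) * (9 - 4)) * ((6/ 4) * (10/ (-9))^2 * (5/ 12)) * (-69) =-71875/ 27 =-2662.04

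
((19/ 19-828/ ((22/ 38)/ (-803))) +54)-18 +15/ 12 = 4593897/ 4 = 1148474.25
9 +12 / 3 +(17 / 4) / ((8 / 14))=327 / 16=20.44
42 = 42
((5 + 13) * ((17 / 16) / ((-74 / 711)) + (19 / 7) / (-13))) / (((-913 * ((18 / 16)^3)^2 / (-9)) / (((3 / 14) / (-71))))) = 9194807296 / 3341327658669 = 0.00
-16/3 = -5.33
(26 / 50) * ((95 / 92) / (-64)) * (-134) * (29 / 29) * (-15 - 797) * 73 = -245239631 / 3680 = -66641.20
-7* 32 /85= -224 /85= -2.64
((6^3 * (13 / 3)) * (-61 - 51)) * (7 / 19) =-733824 / 19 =-38622.32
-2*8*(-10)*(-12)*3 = -5760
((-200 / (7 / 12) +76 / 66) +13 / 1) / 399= -75931 / 92169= -0.82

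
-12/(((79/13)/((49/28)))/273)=-74529/79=-943.41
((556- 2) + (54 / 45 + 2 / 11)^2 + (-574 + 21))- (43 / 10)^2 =-7541 / 484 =-15.58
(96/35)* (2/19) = 192/665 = 0.29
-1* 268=-268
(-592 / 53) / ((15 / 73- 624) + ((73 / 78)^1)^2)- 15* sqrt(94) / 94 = -1.53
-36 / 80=-9 / 20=-0.45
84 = 84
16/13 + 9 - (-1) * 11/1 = 276/13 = 21.23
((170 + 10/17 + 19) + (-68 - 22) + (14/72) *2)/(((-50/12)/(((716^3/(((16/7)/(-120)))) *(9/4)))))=88432457917608/85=1040381857854.21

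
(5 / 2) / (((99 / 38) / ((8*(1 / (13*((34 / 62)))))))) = 23560 / 21879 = 1.08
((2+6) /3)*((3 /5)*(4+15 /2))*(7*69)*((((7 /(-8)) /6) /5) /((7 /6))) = -11109 /50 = -222.18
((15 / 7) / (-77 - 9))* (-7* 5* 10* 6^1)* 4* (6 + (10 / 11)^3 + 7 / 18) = 85532500 / 57233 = 1494.46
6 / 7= 0.86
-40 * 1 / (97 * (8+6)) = -0.03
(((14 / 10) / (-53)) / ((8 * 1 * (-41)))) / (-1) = -0.00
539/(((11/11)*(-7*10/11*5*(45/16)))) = -6776/1125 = -6.02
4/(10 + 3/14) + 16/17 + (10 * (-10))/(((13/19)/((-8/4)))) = 713840/2431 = 293.64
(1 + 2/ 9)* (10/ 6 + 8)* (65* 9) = 20735/ 3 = 6911.67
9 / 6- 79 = -155 / 2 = -77.50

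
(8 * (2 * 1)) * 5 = 80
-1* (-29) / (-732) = -29 / 732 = -0.04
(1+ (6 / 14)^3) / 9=370 / 3087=0.12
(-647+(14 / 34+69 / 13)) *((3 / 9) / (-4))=47241 / 884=53.44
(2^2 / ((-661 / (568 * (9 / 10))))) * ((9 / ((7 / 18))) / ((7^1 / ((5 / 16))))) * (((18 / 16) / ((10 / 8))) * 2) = -931662 / 161945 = -5.75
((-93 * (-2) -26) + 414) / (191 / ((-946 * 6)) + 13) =3258024 / 73597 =44.27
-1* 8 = -8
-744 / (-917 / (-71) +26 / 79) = -1391032 / 24763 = -56.17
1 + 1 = 2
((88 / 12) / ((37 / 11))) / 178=121 / 9879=0.01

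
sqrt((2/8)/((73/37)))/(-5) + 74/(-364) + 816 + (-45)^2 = 517025/182 - sqrt(2701)/730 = 2840.73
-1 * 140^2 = -19600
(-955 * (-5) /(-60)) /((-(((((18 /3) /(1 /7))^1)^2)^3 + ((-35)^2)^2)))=955 /65886388428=0.00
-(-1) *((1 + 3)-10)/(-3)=2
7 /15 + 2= 37 /15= 2.47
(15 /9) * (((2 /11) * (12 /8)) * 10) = 50 /11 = 4.55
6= 6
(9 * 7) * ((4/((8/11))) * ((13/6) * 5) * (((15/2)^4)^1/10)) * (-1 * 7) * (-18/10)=1915538625/128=14965145.51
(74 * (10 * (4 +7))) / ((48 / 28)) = 14245 / 3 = 4748.33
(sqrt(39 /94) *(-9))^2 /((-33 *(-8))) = 1053 /8272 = 0.13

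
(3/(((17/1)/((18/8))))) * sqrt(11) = 27 * sqrt(11)/68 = 1.32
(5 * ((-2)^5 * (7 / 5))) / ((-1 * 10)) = 112 / 5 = 22.40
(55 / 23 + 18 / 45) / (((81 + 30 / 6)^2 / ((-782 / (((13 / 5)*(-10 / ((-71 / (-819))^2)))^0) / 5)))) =-5457 / 92450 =-0.06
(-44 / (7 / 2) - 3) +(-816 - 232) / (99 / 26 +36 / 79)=-326993 / 1251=-261.39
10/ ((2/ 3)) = 15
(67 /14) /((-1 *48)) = -67 /672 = -0.10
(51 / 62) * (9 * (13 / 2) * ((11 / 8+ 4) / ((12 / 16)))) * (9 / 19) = 769743 / 4712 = 163.36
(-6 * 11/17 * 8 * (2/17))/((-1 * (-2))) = -528/289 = -1.83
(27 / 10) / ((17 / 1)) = 27 / 170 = 0.16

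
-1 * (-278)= 278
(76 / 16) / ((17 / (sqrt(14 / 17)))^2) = 133 / 9826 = 0.01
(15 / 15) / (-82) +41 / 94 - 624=-1201631 / 1927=-623.58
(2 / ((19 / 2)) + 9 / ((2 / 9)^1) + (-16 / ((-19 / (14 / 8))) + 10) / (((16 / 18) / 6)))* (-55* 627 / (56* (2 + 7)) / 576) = -1358225 / 96768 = -14.04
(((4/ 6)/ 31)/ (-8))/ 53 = -1/ 19716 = -0.00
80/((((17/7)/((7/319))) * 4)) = 980/5423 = 0.18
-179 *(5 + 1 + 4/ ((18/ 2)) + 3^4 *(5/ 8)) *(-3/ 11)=735511/ 264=2786.03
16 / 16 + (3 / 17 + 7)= 139 / 17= 8.18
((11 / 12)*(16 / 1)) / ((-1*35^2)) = -44 / 3675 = -0.01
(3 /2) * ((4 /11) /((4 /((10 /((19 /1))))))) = 15 /209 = 0.07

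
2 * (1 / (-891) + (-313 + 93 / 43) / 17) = -36.57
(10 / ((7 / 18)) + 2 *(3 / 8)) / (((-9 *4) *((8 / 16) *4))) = -247 / 672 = -0.37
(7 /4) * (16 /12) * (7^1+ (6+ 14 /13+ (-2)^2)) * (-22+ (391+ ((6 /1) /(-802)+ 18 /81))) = 2191955920 /140751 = 15573.29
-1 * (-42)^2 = -1764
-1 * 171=-171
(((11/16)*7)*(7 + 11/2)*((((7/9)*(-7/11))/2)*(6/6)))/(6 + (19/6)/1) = -1715/1056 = -1.62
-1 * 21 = -21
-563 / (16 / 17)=-9571 / 16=-598.19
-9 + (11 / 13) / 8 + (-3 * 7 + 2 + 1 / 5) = -14401 / 520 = -27.69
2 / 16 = 1 / 8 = 0.12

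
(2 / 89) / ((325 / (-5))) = -2 / 5785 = -0.00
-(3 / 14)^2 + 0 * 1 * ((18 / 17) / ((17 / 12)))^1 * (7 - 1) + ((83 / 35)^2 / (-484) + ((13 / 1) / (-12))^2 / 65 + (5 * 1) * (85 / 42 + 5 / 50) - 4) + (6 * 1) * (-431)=-55056181519 / 21344400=-2579.42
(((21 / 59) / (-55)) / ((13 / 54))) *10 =-2268 / 8437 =-0.27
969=969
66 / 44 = 3 / 2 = 1.50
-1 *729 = -729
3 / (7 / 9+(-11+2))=-27 / 74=-0.36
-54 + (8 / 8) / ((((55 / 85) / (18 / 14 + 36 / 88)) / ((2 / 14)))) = -635895 / 11858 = -53.63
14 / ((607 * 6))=7 / 1821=0.00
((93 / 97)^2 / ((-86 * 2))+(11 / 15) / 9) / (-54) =-16634213 / 11797756920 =-0.00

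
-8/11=-0.73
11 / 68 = 0.16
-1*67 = -67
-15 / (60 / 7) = -7 / 4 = -1.75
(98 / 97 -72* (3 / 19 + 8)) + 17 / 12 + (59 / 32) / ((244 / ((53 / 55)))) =-1388852329217 / 2374373760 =-584.93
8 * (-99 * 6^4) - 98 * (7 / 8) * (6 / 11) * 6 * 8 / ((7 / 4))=-11304864 / 11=-1027714.91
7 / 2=3.50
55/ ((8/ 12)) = 165/ 2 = 82.50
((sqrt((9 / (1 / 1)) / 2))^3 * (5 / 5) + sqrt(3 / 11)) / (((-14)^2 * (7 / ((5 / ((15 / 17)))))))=17 * sqrt(33) / 45276 + 153 * sqrt(2) / 5488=0.04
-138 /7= -19.71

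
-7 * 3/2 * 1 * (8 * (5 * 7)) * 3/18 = -490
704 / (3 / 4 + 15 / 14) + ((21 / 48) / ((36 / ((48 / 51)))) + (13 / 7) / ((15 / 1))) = 8281937 / 21420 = 386.65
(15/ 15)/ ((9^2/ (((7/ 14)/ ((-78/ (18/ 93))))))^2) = 1/ 4262261796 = 0.00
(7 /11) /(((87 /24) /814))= 142.90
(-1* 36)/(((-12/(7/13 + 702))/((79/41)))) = 2164521/533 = 4061.02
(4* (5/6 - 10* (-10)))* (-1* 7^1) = -8470/3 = -2823.33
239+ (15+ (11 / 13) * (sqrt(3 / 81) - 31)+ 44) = 11 * sqrt(3) / 117+ 3533 / 13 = 271.93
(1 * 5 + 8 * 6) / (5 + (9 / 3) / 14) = 742 / 73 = 10.16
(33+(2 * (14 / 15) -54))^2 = 366.08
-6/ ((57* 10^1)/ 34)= -34/ 95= -0.36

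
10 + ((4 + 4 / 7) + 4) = 130 / 7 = 18.57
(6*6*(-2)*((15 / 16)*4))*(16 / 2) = -2160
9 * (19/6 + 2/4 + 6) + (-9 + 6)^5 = -156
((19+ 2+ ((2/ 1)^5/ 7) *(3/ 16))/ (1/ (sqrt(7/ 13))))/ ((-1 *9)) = -17 *sqrt(91)/ 91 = -1.78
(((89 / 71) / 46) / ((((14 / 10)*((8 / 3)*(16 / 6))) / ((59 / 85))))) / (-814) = -47259 / 20247318784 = -0.00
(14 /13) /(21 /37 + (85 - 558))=-259 /113620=-0.00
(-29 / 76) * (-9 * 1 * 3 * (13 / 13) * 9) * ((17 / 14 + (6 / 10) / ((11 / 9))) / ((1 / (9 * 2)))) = 83274399 / 29260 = 2846.02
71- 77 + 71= 65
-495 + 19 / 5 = -2456 / 5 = -491.20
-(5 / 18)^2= -25 / 324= -0.08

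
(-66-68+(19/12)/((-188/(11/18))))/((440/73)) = -397242713/17867520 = -22.23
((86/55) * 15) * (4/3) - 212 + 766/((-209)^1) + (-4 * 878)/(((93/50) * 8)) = -8171584/19437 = -420.41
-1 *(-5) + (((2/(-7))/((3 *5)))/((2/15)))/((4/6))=67/14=4.79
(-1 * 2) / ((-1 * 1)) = 2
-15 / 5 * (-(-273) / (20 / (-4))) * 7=5733 / 5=1146.60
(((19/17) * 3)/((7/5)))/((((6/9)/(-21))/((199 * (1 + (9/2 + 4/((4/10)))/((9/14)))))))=-6011790/17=-353634.71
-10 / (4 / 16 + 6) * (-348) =2784 / 5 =556.80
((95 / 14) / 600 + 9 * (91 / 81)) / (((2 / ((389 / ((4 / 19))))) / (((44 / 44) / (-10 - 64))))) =-126.38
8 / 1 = 8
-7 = -7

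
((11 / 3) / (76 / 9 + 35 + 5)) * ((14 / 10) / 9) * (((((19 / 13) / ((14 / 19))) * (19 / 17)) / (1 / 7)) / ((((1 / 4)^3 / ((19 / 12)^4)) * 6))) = 68828123903 / 5619481920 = 12.25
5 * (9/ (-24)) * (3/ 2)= -45/ 16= -2.81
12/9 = 4/3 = 1.33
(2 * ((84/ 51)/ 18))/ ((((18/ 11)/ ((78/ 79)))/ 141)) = 188188/ 12087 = 15.57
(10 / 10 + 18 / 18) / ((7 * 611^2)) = 2 / 2613247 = 0.00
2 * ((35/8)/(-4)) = -35/16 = -2.19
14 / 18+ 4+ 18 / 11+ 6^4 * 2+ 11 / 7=1801790 / 693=2599.99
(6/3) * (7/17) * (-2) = -28/17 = -1.65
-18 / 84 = -0.21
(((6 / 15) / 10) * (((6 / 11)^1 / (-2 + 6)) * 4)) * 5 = 6 / 55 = 0.11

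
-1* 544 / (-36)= 136 / 9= 15.11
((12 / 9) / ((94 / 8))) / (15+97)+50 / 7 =7051 / 987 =7.14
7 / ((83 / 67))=469 / 83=5.65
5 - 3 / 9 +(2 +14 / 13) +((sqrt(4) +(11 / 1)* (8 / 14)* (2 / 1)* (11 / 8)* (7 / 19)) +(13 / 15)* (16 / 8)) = 22039 / 1235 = 17.85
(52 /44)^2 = 169 /121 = 1.40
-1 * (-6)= 6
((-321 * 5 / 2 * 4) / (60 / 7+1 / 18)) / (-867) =134820 / 314143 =0.43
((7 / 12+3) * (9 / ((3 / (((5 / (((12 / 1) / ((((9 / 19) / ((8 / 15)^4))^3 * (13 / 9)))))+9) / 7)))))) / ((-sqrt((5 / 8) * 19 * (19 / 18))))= -31562857128237295131 * sqrt(5) / 1253782729879715840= -56.29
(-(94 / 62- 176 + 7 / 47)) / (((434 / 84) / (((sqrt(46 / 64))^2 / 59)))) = 8763207 / 21318824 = 0.41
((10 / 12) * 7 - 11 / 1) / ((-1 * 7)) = 31 / 42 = 0.74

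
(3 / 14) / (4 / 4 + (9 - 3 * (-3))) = 3 / 266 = 0.01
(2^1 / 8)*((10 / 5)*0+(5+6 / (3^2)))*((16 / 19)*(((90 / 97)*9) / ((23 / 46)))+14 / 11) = 2642837 / 121638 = 21.73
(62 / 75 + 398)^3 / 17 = 26763096278528 / 7171875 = 3731673.56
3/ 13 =0.23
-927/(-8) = 927/8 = 115.88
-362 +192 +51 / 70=-11849 / 70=-169.27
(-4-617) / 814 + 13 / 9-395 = -2888777 / 7326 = -394.32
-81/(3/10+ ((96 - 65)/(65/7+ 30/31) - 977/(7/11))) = 2523150/47720627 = 0.05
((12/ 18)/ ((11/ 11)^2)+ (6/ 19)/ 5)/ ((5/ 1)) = 208/ 1425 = 0.15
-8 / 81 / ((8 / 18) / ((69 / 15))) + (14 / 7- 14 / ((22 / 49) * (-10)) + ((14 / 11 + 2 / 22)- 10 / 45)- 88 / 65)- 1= 37111 / 12870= 2.88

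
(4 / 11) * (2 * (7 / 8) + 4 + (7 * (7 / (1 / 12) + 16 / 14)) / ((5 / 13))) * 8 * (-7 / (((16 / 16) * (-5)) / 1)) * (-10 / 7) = -497712 / 55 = -9049.31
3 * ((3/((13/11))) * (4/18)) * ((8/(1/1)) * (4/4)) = 176/13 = 13.54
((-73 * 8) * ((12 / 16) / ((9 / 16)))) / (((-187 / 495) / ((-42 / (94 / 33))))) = -24282720 / 799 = -30391.39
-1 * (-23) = 23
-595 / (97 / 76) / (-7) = 6460 / 97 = 66.60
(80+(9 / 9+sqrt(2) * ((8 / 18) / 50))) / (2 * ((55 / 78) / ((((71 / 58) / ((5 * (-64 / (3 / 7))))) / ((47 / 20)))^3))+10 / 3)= -30527302923 / 1565288201250955430-41875587 * sqrt(2) / 19566102515636942875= -0.00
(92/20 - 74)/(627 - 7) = -347/3100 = -0.11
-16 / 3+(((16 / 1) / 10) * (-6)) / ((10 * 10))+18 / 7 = -7502 / 2625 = -2.86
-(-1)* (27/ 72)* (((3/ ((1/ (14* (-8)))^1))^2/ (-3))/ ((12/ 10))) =-11760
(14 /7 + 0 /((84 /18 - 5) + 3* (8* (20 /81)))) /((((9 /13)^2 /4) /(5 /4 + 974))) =1318538 /81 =16278.25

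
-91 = -91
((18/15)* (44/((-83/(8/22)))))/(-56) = 12/2905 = 0.00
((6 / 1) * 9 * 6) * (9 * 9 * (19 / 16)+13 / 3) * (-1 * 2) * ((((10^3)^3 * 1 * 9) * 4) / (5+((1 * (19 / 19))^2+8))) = -1172475000000000 / 7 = -167496428571428.57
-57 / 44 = -1.30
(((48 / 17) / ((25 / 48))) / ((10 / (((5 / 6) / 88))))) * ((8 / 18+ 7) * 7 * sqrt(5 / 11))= 3752 * sqrt(55) / 154275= 0.18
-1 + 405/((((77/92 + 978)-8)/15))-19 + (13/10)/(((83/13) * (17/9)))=-17183327243/1260262870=-13.63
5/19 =0.26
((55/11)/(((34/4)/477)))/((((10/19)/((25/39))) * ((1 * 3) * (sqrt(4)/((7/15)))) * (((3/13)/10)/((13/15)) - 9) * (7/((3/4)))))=-65455/206244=-0.32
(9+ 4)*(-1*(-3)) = 39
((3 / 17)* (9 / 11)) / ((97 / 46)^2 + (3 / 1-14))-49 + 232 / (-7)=-213064157 / 2593129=-82.16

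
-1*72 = -72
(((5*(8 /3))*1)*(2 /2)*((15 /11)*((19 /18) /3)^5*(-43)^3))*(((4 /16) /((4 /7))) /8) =-34451760558775 /80813044224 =-426.31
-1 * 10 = -10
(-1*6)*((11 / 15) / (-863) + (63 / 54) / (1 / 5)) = -151003 / 4315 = -34.99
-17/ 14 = -1.21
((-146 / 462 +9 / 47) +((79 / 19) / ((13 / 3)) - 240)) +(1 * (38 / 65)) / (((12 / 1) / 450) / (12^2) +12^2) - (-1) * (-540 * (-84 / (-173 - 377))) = -304861401716789 / 947852850945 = -321.63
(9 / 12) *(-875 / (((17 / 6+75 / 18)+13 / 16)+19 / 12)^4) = -3483648000 / 41371966801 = -0.08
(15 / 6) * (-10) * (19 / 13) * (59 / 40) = -5605 / 104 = -53.89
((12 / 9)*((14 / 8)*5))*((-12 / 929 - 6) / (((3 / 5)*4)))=-162925 / 5574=-29.23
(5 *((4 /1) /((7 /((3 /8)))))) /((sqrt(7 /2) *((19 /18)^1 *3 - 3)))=45 *sqrt(14) /49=3.44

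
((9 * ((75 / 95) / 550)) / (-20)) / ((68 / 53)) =-1431 / 2842400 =-0.00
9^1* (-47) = -423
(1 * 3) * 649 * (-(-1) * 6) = 11682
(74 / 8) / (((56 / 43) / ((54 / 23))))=42957 / 2576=16.68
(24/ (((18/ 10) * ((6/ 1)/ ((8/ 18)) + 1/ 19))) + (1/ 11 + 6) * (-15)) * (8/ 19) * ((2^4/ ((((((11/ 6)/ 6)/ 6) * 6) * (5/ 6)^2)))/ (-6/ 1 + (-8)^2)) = -8493493248/ 171677825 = -49.47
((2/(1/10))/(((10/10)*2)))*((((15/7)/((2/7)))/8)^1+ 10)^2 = 153125/128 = 1196.29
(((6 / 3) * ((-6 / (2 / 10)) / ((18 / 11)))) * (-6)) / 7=220 / 7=31.43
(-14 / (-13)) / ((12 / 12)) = 14 / 13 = 1.08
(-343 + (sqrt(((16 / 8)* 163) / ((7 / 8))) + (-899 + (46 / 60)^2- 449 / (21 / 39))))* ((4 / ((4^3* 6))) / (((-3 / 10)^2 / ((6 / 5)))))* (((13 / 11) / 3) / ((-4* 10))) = 169964561 / 59875200- 13* sqrt(1141) / 16632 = 2.81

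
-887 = -887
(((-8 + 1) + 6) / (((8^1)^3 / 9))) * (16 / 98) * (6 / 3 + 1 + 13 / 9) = -5 / 392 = -0.01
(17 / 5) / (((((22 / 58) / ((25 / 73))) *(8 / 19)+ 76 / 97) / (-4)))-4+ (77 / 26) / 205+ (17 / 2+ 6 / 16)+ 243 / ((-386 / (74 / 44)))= -133236865334687 / 18897352136520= -7.05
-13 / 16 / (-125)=13 / 2000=0.01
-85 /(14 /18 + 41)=-765 /376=-2.03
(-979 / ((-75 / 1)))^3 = 938313739 / 421875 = 2224.15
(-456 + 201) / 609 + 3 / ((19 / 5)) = 1430 / 3857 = 0.37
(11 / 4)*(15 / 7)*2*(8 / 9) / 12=55 / 63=0.87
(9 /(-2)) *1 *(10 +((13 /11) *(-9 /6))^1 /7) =-13509 /308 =-43.86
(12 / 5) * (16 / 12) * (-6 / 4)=-24 / 5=-4.80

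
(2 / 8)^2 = 1 / 16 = 0.06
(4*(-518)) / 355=-2072 / 355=-5.84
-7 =-7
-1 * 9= -9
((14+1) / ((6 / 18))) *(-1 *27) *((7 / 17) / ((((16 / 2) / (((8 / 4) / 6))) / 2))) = -2835 / 68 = -41.69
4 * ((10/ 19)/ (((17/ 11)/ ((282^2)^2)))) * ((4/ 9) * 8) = 9893650821120/ 323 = 30630497898.20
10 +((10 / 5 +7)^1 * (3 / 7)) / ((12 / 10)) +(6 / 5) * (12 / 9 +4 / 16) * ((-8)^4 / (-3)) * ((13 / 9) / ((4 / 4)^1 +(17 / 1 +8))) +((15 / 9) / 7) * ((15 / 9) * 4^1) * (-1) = -250409 / 1890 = -132.49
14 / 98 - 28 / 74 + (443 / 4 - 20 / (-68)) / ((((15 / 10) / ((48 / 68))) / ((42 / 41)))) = 163556767 / 3068891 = 53.30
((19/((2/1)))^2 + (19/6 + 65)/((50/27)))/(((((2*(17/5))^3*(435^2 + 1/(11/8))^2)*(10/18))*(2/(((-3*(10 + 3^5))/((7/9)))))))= -47259706527/4768046903815295968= -0.00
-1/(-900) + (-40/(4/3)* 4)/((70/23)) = -248393/6300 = -39.43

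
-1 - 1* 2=-3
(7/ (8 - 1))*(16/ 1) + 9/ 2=41/ 2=20.50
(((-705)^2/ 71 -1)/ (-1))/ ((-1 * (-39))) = -496954/ 2769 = -179.47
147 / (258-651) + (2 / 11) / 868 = -233795 / 625394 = -0.37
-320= -320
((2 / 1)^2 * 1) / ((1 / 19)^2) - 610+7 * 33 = 1065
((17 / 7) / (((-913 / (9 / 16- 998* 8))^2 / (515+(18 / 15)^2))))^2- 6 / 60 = 9196405578.17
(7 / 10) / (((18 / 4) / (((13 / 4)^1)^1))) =91 / 180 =0.51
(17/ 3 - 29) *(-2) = 140/ 3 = 46.67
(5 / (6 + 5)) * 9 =45 / 11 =4.09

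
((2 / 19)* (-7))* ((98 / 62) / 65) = -686 / 38285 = -0.02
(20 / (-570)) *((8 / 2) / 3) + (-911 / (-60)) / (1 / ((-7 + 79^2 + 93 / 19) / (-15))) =-107989829 / 17100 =-6315.19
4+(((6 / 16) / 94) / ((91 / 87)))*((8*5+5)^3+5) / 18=122701 / 5264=23.31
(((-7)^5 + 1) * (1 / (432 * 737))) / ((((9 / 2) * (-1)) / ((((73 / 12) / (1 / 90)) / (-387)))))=-1022365 / 61607304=-0.02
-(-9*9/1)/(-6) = -27/2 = -13.50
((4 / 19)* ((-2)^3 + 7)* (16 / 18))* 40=-1280 / 171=-7.49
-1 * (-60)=60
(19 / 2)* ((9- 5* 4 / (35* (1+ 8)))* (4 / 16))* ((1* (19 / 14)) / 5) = 203243 / 35280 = 5.76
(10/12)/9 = 0.09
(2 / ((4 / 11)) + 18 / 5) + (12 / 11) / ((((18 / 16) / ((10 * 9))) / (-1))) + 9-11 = -8819 / 110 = -80.17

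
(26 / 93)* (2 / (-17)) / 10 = -26 / 7905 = -0.00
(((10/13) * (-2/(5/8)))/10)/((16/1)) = -1/65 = -0.02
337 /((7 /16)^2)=86272 /49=1760.65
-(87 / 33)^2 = -841 / 121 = -6.95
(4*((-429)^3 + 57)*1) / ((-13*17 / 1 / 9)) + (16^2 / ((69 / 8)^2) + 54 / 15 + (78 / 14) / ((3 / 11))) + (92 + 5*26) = 473640372034351 / 36826335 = 12861458.30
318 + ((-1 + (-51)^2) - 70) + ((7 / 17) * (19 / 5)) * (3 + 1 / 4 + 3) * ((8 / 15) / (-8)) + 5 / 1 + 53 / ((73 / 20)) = 42693407 / 14892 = 2866.87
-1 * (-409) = 409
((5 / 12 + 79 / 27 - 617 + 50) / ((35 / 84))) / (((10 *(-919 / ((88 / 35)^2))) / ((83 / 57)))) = 1.36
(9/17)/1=9/17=0.53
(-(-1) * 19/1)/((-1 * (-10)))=19/10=1.90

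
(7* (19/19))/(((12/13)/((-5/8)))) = -455/96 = -4.74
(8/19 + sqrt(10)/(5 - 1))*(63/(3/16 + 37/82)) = 330624/7961 + 10332*sqrt(10)/419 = 119.51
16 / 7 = 2.29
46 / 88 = 23 / 44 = 0.52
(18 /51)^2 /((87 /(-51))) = -36 /493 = -0.07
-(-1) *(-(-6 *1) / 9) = 2 / 3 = 0.67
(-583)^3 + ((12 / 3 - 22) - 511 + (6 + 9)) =-198155801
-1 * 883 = -883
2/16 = 1/8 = 0.12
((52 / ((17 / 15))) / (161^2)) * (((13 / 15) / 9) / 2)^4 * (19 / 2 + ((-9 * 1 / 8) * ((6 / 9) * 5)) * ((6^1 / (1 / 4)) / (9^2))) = 0.00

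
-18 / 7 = -2.57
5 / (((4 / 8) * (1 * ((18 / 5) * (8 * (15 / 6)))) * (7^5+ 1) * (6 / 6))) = 5 / 605088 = 0.00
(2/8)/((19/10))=5/38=0.13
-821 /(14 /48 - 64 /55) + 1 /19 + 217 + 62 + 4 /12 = 80101715 /65607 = 1220.93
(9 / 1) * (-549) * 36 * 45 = -8004420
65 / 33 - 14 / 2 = -166 / 33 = -5.03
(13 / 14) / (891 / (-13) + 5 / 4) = -338 / 24493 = -0.01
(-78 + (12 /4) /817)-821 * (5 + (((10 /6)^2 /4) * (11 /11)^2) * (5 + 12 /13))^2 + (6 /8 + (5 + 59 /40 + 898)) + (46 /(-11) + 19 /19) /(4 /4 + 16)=-11269767980173837 /167311338480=-67358.06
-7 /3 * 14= -32.67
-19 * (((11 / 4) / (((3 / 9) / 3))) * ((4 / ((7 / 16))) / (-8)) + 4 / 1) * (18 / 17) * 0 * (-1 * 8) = 0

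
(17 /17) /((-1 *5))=-0.20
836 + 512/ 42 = 17812/ 21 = 848.19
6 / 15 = 2 / 5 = 0.40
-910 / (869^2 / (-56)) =50960 / 755161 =0.07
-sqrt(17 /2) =-sqrt(34) /2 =-2.92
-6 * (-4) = 24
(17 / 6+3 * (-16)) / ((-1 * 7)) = 271 / 42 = 6.45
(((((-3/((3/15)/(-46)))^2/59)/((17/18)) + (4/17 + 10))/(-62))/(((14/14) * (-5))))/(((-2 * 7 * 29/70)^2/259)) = 5555592735/26149213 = 212.46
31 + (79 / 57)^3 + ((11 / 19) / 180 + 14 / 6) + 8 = 162965573 / 3703860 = 44.00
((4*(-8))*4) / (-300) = 32 / 75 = 0.43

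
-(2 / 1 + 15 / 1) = -17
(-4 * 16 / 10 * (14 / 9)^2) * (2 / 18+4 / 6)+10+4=7126 / 3645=1.96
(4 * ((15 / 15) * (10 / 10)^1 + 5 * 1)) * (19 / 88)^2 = 1083 / 968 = 1.12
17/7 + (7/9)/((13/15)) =908/273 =3.33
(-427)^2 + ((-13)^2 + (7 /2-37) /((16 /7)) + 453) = 182936.34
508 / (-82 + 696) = 254 / 307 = 0.83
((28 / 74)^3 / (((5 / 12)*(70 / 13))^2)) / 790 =170352 / 12504959375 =0.00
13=13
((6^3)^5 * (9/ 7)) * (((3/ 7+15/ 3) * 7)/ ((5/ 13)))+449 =2090442441440611/ 35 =59726926898303.17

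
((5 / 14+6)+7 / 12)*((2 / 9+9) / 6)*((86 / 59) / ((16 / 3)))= 2080727 / 713664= 2.92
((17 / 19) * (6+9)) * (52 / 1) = 13260 / 19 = 697.89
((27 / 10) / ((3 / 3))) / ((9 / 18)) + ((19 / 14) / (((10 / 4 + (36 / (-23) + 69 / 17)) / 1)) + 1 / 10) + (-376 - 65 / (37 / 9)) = -780875899 / 2022790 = -386.04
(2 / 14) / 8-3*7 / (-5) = 1181 / 280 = 4.22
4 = 4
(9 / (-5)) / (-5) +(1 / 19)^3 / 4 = 246949 / 685900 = 0.36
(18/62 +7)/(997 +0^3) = 226/30907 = 0.01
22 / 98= 11 / 49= 0.22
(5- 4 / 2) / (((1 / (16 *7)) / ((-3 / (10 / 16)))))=-1612.80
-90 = -90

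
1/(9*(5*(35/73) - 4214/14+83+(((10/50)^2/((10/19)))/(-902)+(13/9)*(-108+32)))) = -16461500/48206274983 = -0.00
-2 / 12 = -1 / 6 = -0.17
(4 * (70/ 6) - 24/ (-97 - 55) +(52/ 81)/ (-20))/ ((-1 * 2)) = -180034/ 7695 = -23.40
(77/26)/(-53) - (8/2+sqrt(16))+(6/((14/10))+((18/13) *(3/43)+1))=-1108935/414778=-2.67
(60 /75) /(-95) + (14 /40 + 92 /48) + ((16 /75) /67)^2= 1083425014 /479761875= 2.26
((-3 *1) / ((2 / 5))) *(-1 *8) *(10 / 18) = 100 / 3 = 33.33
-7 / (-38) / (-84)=-1 / 456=-0.00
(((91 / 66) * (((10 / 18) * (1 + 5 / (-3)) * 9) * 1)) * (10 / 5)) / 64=-455 / 3168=-0.14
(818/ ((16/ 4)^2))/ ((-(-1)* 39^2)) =409/ 12168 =0.03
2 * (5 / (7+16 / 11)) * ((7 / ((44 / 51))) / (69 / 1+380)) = 595 / 27838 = 0.02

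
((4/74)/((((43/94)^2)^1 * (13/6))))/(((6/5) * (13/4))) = 353440/11561797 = 0.03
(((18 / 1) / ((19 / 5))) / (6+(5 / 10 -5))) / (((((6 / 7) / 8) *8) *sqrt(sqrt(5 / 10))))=70 *2^(1 / 4) / 19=4.38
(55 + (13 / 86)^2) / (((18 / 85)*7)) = 34590665 / 931896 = 37.12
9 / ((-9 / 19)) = -19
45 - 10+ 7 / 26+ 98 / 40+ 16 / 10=10223 / 260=39.32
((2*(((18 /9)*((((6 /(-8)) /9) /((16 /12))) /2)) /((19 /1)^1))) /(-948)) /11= 1 /1585056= 0.00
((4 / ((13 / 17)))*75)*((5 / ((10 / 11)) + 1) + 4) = 53550 / 13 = 4119.23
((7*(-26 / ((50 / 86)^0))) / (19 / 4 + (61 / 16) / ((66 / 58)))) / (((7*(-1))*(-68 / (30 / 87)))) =-2640 / 162197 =-0.02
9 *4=36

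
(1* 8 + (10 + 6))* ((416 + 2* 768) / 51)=15616 / 17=918.59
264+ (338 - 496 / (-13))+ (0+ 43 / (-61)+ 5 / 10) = 1014959 / 1586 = 639.95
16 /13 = 1.23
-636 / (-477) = 4 / 3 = 1.33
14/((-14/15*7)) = -15/7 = -2.14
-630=-630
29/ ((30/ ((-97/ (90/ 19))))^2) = 13.51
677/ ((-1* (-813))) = 677/ 813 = 0.83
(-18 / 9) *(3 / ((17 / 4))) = -24 / 17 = -1.41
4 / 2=2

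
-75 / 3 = -25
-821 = -821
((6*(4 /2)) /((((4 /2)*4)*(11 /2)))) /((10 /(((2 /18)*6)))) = 1 /55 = 0.02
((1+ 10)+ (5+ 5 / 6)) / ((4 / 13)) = 1313 / 24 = 54.71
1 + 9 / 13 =22 / 13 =1.69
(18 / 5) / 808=9 / 2020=0.00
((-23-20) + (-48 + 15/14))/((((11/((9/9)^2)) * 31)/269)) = -70.94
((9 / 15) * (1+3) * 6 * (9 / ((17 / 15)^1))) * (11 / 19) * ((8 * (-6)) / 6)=-171072 / 323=-529.63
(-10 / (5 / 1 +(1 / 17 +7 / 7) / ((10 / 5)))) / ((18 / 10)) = -425 / 423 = -1.00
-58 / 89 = -0.65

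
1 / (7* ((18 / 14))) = 1 / 9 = 0.11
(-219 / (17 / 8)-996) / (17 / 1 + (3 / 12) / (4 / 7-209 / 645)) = -61.02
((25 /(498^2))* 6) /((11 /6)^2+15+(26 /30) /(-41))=30750 /932419261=0.00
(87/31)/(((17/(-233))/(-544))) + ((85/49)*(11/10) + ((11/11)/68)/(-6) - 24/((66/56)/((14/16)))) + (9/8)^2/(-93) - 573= 1109087100797/54538176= 20335.98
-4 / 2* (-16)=32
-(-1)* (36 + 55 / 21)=811 / 21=38.62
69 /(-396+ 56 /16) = -138 /785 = -0.18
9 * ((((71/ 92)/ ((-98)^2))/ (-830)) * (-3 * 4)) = 1917/ 183340360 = 0.00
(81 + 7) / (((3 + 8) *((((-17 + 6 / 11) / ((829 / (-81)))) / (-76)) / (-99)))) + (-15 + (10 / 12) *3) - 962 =118800823 / 3258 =36464.34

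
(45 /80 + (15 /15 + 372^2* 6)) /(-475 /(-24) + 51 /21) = 278982669 /7466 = 37367.09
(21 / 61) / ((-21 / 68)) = -68 / 61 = -1.11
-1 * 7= -7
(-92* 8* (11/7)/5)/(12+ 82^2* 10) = -88/25585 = -0.00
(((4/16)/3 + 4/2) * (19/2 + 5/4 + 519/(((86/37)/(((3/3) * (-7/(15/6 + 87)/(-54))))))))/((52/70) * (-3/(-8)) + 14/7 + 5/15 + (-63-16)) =-2684808875/8889942636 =-0.30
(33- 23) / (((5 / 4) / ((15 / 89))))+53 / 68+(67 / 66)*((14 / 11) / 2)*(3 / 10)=4250091 / 1830730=2.32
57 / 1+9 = 66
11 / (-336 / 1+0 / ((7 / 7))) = -11 / 336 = -0.03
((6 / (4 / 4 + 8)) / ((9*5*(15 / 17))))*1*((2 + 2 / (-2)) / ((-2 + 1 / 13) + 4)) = 442 / 54675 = 0.01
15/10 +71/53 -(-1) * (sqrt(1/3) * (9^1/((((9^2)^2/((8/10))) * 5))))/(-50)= 301/106 -2 * sqrt(3)/1366875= 2.84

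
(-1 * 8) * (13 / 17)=-104 / 17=-6.12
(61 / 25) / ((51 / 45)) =183 / 85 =2.15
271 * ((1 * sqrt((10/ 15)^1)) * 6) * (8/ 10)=1062.10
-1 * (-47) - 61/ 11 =456/ 11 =41.45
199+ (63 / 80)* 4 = 4043 / 20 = 202.15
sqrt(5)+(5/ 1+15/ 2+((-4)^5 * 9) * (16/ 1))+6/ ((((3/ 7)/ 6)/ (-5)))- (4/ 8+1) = -147865+sqrt(5) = -147862.76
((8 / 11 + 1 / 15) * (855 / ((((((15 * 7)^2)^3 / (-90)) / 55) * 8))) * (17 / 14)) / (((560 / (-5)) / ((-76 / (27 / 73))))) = -58688131 / 84050798580000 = -0.00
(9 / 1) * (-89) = -801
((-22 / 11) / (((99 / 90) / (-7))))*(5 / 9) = 700 / 99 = 7.07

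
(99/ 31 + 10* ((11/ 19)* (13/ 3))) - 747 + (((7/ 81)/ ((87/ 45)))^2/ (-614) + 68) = -144278128822765/ 221721184494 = -650.72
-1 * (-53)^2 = -2809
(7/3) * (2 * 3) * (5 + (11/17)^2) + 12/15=110776/1445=76.66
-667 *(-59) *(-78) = -3069534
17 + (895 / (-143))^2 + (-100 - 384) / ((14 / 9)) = -36497316 / 143143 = -254.97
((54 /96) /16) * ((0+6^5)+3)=70011 /256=273.48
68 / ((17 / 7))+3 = 31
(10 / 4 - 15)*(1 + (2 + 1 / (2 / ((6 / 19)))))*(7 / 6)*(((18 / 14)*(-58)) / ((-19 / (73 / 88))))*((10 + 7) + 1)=-21434625 / 7942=-2698.90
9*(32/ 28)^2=576/ 49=11.76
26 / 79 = 0.33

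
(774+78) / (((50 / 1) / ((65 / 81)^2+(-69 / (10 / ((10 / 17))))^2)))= 4609028332 / 15801075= 291.69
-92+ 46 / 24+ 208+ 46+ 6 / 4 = 165.42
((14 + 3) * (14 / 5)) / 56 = 17 / 20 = 0.85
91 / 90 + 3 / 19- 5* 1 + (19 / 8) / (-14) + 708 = 67414979 / 95760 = 704.00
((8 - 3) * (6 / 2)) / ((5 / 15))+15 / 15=46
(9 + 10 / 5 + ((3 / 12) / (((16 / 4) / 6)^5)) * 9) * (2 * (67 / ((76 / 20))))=1204325 / 1216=990.40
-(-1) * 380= 380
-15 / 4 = -3.75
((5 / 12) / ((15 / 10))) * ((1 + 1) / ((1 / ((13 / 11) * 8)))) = 520 / 99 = 5.25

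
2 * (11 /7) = 3.14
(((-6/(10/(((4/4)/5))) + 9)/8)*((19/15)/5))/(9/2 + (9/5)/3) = 703/12750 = 0.06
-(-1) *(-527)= -527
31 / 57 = 0.54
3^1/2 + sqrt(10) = 3/2 + sqrt(10) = 4.66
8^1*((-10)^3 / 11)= -8000 / 11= -727.27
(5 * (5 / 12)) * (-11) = -275 / 12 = -22.92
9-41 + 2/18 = -287/9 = -31.89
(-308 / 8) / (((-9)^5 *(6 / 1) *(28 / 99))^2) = -0.00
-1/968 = -0.00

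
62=62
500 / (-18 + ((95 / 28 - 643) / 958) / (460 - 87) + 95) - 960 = -146915150240 / 154078839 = -953.51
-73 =-73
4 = 4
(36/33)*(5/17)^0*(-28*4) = -1344/11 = -122.18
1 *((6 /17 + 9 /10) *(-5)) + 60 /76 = -3537 /646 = -5.48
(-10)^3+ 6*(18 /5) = -4892 /5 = -978.40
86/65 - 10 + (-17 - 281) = -19934/65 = -306.68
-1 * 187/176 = -17/16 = -1.06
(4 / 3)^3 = 64 / 27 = 2.37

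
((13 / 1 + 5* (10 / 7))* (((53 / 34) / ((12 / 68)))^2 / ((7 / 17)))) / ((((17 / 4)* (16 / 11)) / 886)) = 643348079 / 1176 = 547064.69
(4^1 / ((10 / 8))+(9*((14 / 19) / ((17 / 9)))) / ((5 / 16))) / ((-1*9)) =-23312 / 14535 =-1.60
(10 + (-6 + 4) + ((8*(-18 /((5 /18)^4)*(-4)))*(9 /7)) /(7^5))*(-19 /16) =-2689546387 /147061250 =-18.29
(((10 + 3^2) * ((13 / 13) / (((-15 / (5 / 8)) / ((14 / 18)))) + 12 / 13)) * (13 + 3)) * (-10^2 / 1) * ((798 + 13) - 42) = -7308422200 / 351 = -20821715.67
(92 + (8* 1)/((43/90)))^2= 21864976/1849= 11825.30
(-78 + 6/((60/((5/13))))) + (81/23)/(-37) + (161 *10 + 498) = 44914525/22126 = 2029.94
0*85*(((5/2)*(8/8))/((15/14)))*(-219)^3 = 0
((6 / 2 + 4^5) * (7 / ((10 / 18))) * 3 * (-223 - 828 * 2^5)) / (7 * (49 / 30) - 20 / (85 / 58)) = 528996281814 / 1129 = 468552951.12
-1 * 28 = -28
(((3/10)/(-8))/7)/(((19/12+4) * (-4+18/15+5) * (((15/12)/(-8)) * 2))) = 36/25795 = 0.00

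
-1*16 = -16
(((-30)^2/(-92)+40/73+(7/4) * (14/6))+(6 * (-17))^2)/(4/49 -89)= -10266284147/87784836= -116.95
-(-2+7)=-5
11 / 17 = 0.65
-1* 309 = -309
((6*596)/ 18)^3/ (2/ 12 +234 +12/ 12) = 423417472/ 12699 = 33342.58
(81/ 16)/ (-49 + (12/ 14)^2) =-3969/ 37840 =-0.10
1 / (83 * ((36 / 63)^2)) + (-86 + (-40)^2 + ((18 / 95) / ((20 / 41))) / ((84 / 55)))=1337300863 / 883120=1514.29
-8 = -8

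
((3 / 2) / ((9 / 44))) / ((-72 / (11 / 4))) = -121 / 432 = -0.28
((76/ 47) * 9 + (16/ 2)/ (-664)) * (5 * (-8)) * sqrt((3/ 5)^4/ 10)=-81684 * sqrt(10)/ 3901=-66.22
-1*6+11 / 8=-37 / 8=-4.62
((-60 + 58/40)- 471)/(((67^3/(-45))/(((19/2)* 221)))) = 400244481/2406104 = 166.35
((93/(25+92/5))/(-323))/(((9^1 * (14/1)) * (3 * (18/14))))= -5/366282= -0.00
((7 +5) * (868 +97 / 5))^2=2834923536 / 25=113396941.44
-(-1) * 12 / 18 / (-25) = -2 / 75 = -0.03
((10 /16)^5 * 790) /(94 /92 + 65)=28390625 /24879104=1.14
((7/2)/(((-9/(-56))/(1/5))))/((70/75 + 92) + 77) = 196/7647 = 0.03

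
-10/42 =-5/21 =-0.24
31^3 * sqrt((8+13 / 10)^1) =29791 * sqrt(930) / 10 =90850.34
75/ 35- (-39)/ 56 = 159/ 56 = 2.84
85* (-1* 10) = -850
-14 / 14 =-1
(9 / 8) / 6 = 3 / 16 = 0.19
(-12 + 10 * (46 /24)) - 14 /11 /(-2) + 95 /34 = 5945 /561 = 10.60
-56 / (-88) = 7 / 11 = 0.64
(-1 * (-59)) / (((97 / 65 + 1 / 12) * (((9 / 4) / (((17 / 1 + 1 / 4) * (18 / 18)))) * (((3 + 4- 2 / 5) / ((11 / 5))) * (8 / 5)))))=441025 / 7374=59.81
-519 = -519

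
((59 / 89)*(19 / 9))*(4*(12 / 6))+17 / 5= 58457 / 4005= 14.60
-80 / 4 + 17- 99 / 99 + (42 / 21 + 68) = 66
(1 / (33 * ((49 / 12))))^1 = 4 / 539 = 0.01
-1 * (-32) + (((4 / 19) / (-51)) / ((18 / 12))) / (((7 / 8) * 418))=136094080 / 4252941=32.00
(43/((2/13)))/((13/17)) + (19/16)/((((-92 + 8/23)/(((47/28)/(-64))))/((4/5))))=27613808699/75550720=365.50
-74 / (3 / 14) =-1036 / 3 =-345.33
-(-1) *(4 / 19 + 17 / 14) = 379 / 266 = 1.42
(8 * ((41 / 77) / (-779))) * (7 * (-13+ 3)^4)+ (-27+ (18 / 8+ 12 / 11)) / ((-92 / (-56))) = -3818453 / 9614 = -397.18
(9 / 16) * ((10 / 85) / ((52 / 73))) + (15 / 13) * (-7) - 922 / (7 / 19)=-124282537 / 49504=-2510.56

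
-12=-12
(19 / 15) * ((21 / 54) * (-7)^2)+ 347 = 100207 / 270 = 371.14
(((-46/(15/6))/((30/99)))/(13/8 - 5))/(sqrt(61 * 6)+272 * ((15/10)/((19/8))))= 41840128/394558875 - 730664 * sqrt(366)/1183676625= 0.09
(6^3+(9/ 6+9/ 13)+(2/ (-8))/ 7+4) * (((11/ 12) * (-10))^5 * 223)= -336136084796875/ 104832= -3206426327.81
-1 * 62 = -62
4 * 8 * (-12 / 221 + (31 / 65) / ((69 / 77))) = 89696 / 5865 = 15.29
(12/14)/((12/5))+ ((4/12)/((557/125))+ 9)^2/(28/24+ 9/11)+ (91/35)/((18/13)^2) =19912029315911/460887299460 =43.20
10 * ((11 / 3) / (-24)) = -55 / 36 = -1.53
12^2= 144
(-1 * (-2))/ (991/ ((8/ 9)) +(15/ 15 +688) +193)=16/ 15975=0.00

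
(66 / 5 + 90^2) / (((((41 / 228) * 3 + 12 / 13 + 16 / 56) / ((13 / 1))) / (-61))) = -222479683608 / 60455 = -3680087.40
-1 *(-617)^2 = -380689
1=1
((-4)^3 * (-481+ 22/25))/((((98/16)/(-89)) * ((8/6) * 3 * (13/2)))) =-273476352/15925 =-17172.77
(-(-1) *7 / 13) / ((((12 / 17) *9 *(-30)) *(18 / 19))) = -2261 / 758160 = -0.00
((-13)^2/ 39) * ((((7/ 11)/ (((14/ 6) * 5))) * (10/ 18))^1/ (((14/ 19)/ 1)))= 247/ 1386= 0.18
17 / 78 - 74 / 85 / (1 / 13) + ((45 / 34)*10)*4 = 277409 / 6630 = 41.84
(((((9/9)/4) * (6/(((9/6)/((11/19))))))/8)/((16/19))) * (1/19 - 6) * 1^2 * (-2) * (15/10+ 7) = 21131/2432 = 8.69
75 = 75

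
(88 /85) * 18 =1584 /85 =18.64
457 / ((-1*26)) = -457 / 26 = -17.58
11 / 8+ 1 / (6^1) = 1.54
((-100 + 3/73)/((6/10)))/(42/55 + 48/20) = -2006675/38106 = -52.66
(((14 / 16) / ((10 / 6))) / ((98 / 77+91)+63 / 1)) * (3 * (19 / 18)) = 209 / 19520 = 0.01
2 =2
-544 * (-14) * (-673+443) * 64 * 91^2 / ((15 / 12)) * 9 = -6684209086464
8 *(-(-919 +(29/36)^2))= 1190183/162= 7346.81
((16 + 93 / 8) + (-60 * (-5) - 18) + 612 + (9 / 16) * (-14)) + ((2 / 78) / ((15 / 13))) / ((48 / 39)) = 657913 / 720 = 913.77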